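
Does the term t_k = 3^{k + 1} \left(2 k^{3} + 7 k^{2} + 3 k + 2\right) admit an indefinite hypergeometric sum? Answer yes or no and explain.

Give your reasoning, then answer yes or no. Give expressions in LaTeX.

The ratio is 3*(2*k**3 + 13*k**2 + 23*k + 14)/(2*k**3 + 7*k**2 + 3*k + 2).
Factor: A=3; B=1; C=k**3 + 7*k**2/2 + 3*k/2 + 1.
Set up (3)·f(k+1) − (1)·f(k) − (k**3 + 7*k**2/2 + 3*k/2 + 1) = 0.
From deg A=0, deg B=0, deg C=3: d=3.
Solving with deg f ≤ 3: f(k) = (k**3 - k**2 + 1)/2.
Certificate R = B(k−1)f/C = (k**3 - k**2 + 1)/(2*k**3 + 7*k**2 + 3*k + 2) gives s_k = 3**(k + 1)*(k**3 - k**2 + 1).
Check: Δs_k = 3**(k + 1)*(2*k**3 + 7*k**2 + 3*k + 2). ✓

Yes. s_k = 3^{k + 1} \left(k^{3} - k^{2} + 1\right).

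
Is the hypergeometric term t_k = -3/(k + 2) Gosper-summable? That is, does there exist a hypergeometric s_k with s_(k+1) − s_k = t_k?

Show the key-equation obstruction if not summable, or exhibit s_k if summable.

No — the linear system for f has no solution.

Compute t_(k+1)/t_k: get (k + 2)/(k + 3).
A = k + 2, B = k + 3, C = 1.
Solve (k + 2)·f(k+1) − (k + 2)·f(k) = 1.
Degrees (1,1,0) ⇒ d ≤ 0.
f = c0 ⇒ A·f(k+1) − B(k−1)·f(k) − C = -1. The system {-1 = 0} is inconsistent; no antidifference.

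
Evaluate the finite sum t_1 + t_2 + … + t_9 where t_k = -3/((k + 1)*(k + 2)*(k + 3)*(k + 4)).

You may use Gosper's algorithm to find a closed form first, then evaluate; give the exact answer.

r(k) = (k + 1)/(k + 5) after simplifying.
So A=k + 1 and B=k + 5, with C=1.
Key eq: (k + 1)·f(k+1) = (k + 4)·f(k) + (1).
Bound: deg f ≤ 3.
Solving with deg f ≤ 3: f(k) = k*(k**2 + 6*k + 11)/18.
Certificate R = B(k−1)f/C = k*(k + 4)*(k**2 + 6*k + 11)/18 gives s_k = k*(-k**2 - 6*k - 11)/(6*(k + 1)*(k + 2)*(k + 3)).
Verify: -3/(k**4 + 10*k**3 + 35*k**2 + 50*k + 24) matches t_k.
Sum = s_(10) − s_(1); s_(10) = -95/572, s_(1) = -1/8 ⇒ -47/1144.

Σ = -47/1144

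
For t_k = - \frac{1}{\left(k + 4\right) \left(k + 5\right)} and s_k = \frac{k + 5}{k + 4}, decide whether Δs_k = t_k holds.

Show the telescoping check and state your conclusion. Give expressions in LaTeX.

Valid: the claim telescopes to t_k.

s_(k+1) = (k + 6)/(k + 5)
s_(k+1) − s_k = -1/(k**2 + 9*k + 20)
(s_(k+1) − s_k) − t_k = 0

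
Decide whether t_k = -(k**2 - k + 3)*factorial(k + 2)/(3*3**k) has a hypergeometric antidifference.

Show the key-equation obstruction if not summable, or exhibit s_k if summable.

Yes. s_k = -(k - 2)*factorial(k + 2)/3**k.

Ratio r(k) = (k + 3)*(-k + (k + 1)**2 + 2)/(3*(k**2 - k + 3)).
Factor: A=k/3 + 1; B=1; C=k**2 - k + 3.
Key eq: (k/3 + 1)·f(k+1) = (1)·f(k) + (k**2 - k + 3).
From deg A=1, deg B=0, deg C=2: d=1.
Solve for f: f(k) = 3*(k - 2) (degree 1 ≤ 1).
So s_k = (B(k−1)f/C)·t_k = (3*(k - 2)/(k**2 - k + 3))·t_k = -(k - 2)*factorial(k + 2)/3**k.
Verify: -(k**2 - k + 3)*factorial(k + 2)/(3*3**k) matches t_k.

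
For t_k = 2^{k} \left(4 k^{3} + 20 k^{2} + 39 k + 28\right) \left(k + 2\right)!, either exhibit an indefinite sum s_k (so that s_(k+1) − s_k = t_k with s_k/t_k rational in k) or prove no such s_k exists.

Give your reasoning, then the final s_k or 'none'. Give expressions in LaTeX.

Step 1: r(k) = 2*(4*k**4 + 44*k**3 + 187*k**2 + 364*k + 273)/(4*k**3 + 20*k**2 + 39*k + 28).
Normal form (A,B,C) = (2*k + 6, 1, k**3 + 5*k**2 + 39*k/4 + 7).
Key eq: (2*k + 6)·f(k+1) = (1)·f(k) + (k**3 + 5*k**2 + 39*k/4 + 7).
From deg A=1, deg B=0, deg C=3: d=2.
Coefficient equations give f(k) = (2*k**2 + k + 2)/4.
Then R = B(k−1)f/C = (2*k**2 + k + 2)/(4*k**3 + 20*k**2 + 39*k + 28), so s_k = R(k)·t_k = 2**k*(2*k**2 + k + 2)*factorial(k + 2).
Verify: 2**k*(4*k**3 + 20*k**2 + 39*k + 28)*factorial(k + 2) matches t_k.

s_k = 2^{k} \left(2 k^{2} + k + 2\right) \left(k + 2\right)!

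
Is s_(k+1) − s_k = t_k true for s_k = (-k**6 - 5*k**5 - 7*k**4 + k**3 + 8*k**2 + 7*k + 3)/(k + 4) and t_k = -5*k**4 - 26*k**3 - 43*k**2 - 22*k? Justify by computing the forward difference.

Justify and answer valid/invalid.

Invalid: residual 3*(4*k**5 + 42*k**4 + 144*k**3 + 198*k**2 + 92*k + 3)/(k**2 + 9*k + 20) ≠ 0.

s_(k+1) = (-k**6 - 11*k**5 - 47*k**4 - 97*k**3 - 96*k**2 - 33*k + 6)/(k + 5)
s_(k+1) − s_k = (-5*k**6 - 59*k**5 - 251*k**4 - 497*k**3 - 464*k**2 - 164*k + 9)/(k**2 + 9*k + 20)
(s_(k+1) − s_k) − t_k = 3*(4*k**5 + 42*k**4 + 144*k**3 + 198*k**2 + 92*k + 3)/(k**2 + 9*k + 20)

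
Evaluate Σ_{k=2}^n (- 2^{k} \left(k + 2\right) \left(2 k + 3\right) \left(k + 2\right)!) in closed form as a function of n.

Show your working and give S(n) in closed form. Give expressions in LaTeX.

S(n) = - 2 \cdot 2^{n} n \left(n + 3\right)! - 2 \cdot 2^{n} \left(n + 3\right)! + 192

Compute t_(k+1)/t_k: get (k + 3)**2*(4*k + 10)/((k + 2)*(2*k + 3)).
A = 2*k + 6, B = 1, C = k**2 + 7*k/2 + 3.
Key eq: (2*k + 6)·f(k+1) = (1)·f(k) + (k**2 + 7*k/2 + 3).
d = 1 from the (1,0,2) case.
Match coefficients ⇒ f(k) = k/2.
R(k) = B(k−1)·f(k)/C(k) = k/((k + 2)*(2*k + 3)); s_k = R·t_k = -2**k*k*factorial(k + 2).
Check: Δs_k = -2**k*(k + 2)*(2*k + 3)*factorial(k + 2). ✓
s_(n+1) = -2**(n + 1)*(n + 1)*factorial(n + 3) and s_(2) = -192, so S(n) = -2*2**n*n*factorial(n + 3) - 2*2**n*factorial(n + 3) + 192.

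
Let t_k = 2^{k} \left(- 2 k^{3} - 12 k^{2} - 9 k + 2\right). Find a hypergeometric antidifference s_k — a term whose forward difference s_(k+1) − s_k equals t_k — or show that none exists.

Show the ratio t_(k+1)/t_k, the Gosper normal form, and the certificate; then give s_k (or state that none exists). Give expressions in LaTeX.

Compute t_(k+1)/t_k: get 2*(2*k**3 + 18*k**2 + 39*k + 21)/(2*k**3 + 12*k**2 + 9*k - 2).
So A=2 and B=1, with C=k**3 + 6*k**2 + 9*k/2 - 1.
Need (2)·f(k+1) − (1)·f(k) = k**3 + 6*k**2 + 9*k/2 - 1.
Bound: deg f ≤ 3.
Solve for f: f(k) = k*(2*k**2 - 3)/2 (degree 3 ≤ 3).
Certificate R = B(k−1)f/C = k*(2*k**2 - 3)/(2*k**3 + 12*k**2 + 9*k - 2) gives s_k = 2**k*k*(3 - 2*k**2).
Δs = 2**k*(-2*k**3 - 12*k**2 - 9*k + 2), as required.

s_k = 2^{k} k \left(3 - 2 k^{2}\right)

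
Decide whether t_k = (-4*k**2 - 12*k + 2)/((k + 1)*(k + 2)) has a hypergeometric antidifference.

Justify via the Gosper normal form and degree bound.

Yes. s_k = 2*k*(3 - 2*k)/(k + 1).

t_(k+1)/t_k = (k + 1)*(6*k + 2*(k + 1)**2 + 5)/((k + 3)*(2*k**2 + 6*k - 1)).
So A=k + 1 and B=k + 3, with C=k**2 + 3*k - 1/2.
Need (k + 1)·f(k+1) − (k + 2)·f(k) = k**2 + 3*k - 1/2.
Bound: deg f ≤ 2.
Match coefficients ⇒ f(k) = k*(2*k - 3)/2.
R(k) = B(k−1)·f(k)/C(k) = k*(k + 2)*(2*k - 3)/(2*k**2 + 6*k - 1); s_k = R·t_k = 2*k*(3 - 2*k)/(k + 1).
s_(k+1) − s_k = 2*(-2*k**2 - 6*k + 1)/(k**2 + 3*k + 2) = t_k.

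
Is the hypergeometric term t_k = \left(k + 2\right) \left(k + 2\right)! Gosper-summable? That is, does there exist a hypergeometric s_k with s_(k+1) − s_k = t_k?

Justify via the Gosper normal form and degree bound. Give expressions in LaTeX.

Yes. s_k = \left(k + 2\right)!.

t_(k+1)/t_k = (k + 3)**2/(k + 2).
Factor: A=k + 3; B=1; C=k + 2.
f must satisfy (k + 3)·f(k+1) − (1)·f(k) = k + 2.
Bound: deg f ≤ 0.
Match coefficients ⇒ f(k) = 1.
R(k) = B(k−1)·f(k)/C(k) = 1/(k + 2); s_k = R·t_k = factorial(k + 2).
Δs = (k + 2)*factorial(k + 2), as required.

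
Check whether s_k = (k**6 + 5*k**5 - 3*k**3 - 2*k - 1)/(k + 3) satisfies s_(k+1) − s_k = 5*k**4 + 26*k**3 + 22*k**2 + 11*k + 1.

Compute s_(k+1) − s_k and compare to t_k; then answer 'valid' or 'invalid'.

Invalid: residual 2*(-4*k**5 - 37*k**4 - 104*k**3 - 76*k**2 - 35*k - 4)/(k**2 + 7*k + 12) ≠ 0.

s_(k+1) = (-2*k + (k + 1)**6 + 5*(k + 1)**5 - 3*(k + 1)**3 - 3)/(k + 4)
s_(k+1) − s_k = (5*k**6 + 53*k**5 + 190*k**4 + 269*k**3 + 190*k**2 + 69*k + 4)/(k**2 + 7*k + 12)
(s_(k+1) − s_k) − t_k = 2*(-4*k**5 - 37*k**4 - 104*k**3 - 76*k**2 - 35*k - 4)/(k**2 + 7*k + 12)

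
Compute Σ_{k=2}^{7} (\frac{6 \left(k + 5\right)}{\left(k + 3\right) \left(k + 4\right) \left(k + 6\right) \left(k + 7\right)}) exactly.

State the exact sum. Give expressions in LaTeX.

Σ = 171/3080

Compute t_(k+1)/t_k: get (k + 3)*(k + 6)**2/((k + 5)**2*(k + 8)).
Gosper form: A/B · C(k+1)/C(k) with A=k + 3, B=k + 8, C=k**2 + 10*k + 25.
Need (k + 3)·f(k+1) − (k + 7)·f(k) = k**2 + 10*k + 25.
d = 4 from the (1,1,2) case.
Coefficient equations give f(k) = k*(k + 4)*(k + 5)*(k + 9)/36.
Then R = B(k−1)f/C = k*(k + 4)*(k + 7)*(k + 9)/(36*(k + 5)), so s_k = R(k)·t_k = k*(k + 9)/(6*(k**2 + 9*k + 18)).
Δs = 6*(k + 5)/(k**4 + 20*k**3 + 145*k**2 + 450*k + 504), as required.
Telescoping: Σ = s_(8) − s_(2) = 34/231 − (11/120) = 171/3080.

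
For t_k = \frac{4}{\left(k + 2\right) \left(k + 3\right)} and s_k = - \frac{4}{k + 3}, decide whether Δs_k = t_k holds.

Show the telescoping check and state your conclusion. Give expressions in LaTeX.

s_(k+1) = -4/(k + 4)
s_(k+1) − s_k = 4/((k + 3)*(k + 4))
(s_(k+1) − s_k) − t_k = -8/(k**3 + 9*k**2 + 26*k + 24)

Invalid: residual - \frac{8}{k^{3} + 9 k^{2} + 26 k + 24} ≠ 0.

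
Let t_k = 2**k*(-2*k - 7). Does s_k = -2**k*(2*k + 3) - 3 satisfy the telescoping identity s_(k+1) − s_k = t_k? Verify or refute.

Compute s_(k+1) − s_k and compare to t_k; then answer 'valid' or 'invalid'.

valid (s_(k+1) − s_k reduces to t_k)

s_(k+1) = -2*2**k*(2*k + 5) - 3
s_(k+1) − s_k = 2**k*(-2*k - 7)
(s_(k+1) − s_k) − t_k = 0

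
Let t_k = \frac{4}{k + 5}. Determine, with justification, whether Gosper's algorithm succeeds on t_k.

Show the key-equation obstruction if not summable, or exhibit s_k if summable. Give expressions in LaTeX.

The ratio is (k + 5)/(k + 6).
A = k + 5, B = k + 6, C = 1.
Key eq: (k + 5)·f(k+1) = (k + 5)·f(k) + (1).
deg f ≤ 0 (via 1,1,0).
f = c0 ⇒ A·f(k+1) − B(k−1)·f(k) − C = -1. The system {-1 = 0} is inconsistent; no antidifference.

No — the linear system for f has no solution.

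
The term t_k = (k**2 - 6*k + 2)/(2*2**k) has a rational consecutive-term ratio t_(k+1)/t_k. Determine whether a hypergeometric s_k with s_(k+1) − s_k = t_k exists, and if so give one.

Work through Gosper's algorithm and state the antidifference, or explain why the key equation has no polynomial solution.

s_k = (-k**2 + 4*k + 1)/2**k

Step 1: r(k) = (k**2 - 4*k - 3)/(2*(k**2 - 6*k + 2)).
Take A(k)=1/2, B(k)=1, C(k)=k**2 - 6*k + 2.
Set up (1/2)·f(k+1) − (1)·f(k) − (k**2 - 6*k + 2) = 0.
Degrees (0,0,2) ⇒ d ≤ 2.
A polynomial solution: f(k) = -2*(k**2 - 4*k - 1).
So s_k = (B(k−1)f/C)·t_k = (-2*(k**2 - 4*k - 1)/(k**2 - 6*k + 2))·t_k = (-k**2 + 4*k + 1)/2**k.
Check: Δs_k = (k**2 - 6*k + 2)/(2*2**k). ✓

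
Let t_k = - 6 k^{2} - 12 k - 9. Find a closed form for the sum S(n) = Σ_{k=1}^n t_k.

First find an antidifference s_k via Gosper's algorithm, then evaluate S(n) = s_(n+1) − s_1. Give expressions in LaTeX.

The ratio is (2*k**2 + 8*k + 9)/(2*k**2 + 4*k + 3).
Take A(k)=1, B(k)=1, C(k)=k**2 + 2*k + 3/2.
f must satisfy (1)·f(k+1) − (1)·f(k) = k**2 + 2*k + 3/2.
d = 3 from the (0,0,2) case.
Coefficient equations give f(k) = k*(2*k**2 + 3*k + 4)/6.
Certificate R = B(k−1)f/C = k*(2*k**2 + 3*k + 4)/(3*(2*k**2 + 4*k + 3)) gives s_k = k*(-2*k**2 - 3*k - 4).
s_(k+1) − s_k = -6*k**2 - 12*k - 9 = t_k.
s_(n+1) = -2*n**3 - 9*n**2 - 16*n - 9 and s_(1) = -9, so S(n) = n*(-2*n**2 - 9*n - 16).

S(n) = n \left(- 2 n^{2} - 9 n - 16\right)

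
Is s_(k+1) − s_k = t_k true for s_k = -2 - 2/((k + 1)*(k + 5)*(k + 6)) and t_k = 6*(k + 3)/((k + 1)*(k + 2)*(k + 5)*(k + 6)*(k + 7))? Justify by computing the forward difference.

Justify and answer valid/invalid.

s_(k+1) = -2 - 2/((k + 2)*(k + 6)*(k + 7))
s_(k+1) − s_k = 6*(k + 3)/(k**5 + 21*k**4 + 163*k**3 + 567*k**2 + 844*k + 420)
(s_(k+1) − s_k) − t_k = 0

valid (s_(k+1) − s_k reduces to t_k)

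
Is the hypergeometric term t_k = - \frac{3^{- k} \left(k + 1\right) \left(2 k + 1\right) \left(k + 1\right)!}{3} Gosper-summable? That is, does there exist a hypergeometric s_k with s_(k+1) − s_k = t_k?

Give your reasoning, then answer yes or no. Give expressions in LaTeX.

Yes. s_k = - 3^{- k} \left(2 k + 3\right) \left(k + 1\right)!.

r(k) = (k + 2)**2*(2*k + 3)/(3*(k + 1)*(2*k + 1)) after simplifying.
Take A(k)=k/3 + 2/3, B(k)=1, C(k)=k**2 + 3*k/2 + 1/2.
f must satisfy (k/3 + 2/3)·f(k+1) − (1)·f(k) = k**2 + 3*k/2 + 1/2.
deg f ≤ 1 (via 1,0,2).
Solving with deg f ≤ 1: f(k) = 3*(2*k + 3)/2.
So s_k = (B(k−1)f/C)·t_k = (3*(2*k + 3)/((k + 1)*(2*k + 1)))·t_k = -(2*k + 3)*factorial(k + 1)/3**k.
Δs = -(k + 1)*(2*k + 1)*factorial(k + 1)/(3*3**k), as required.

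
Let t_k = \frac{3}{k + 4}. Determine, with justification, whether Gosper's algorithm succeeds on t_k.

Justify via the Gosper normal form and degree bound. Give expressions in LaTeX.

No — key equation has no polynomial f.

Compute t_(k+1)/t_k: get (k + 4)/(k + 5).
Normal form (A,B,C) = (k + 4, k + 5, 1).
Key eq: (k + 4)·f(k+1) = (k + 4)·f(k) + (1).
Bound: deg f ≤ 0.
Write f(k) = c0. Then LHS − RHS = -1, requiring -1 = 0: contradictory. No certificate.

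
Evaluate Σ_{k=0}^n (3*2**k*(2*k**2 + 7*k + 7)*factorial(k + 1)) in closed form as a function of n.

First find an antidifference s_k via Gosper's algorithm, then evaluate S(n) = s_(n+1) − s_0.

S(n) = 6*2**n*n*factorial(n + 2) + 12*2**n*factorial(n + 2) - 3

Ratio r(k) = 2*(2*k**3 + 15*k**2 + 38*k + 32)/(2*k**2 + 7*k + 7).
Gosper form: A/B · C(k+1)/C(k) with A=2*k + 4, B=1, C=k**2 + 7*k/2 + 7/2.
Key eq: (2*k + 4)·f(k+1) = (1)·f(k) + (k**2 + 7*k/2 + 7/2).
From deg A=1, deg B=0, deg C=2: d=1.
Coefficient equations give f(k) = (k + 1)/2.
Then R = B(k−1)f/C = (k + 1)/(2*k**2 + 7*k + 7), so s_k = R(k)·t_k = 3*2**k*(k + 1)*factorial(k + 1).
Check: Δs_k = 3*2**k*(2*k**2 + 7*k + 7)*factorial(k + 1). ✓
Evaluate: s_(n+1) = 6*2**n*(n + 2)*factorial(n + 2); subtract s_(0) = 3 ⇒ S(n) = 6*2**n*n*factorial(n + 2) + 12*2**n*factorial(n + 2) - 3.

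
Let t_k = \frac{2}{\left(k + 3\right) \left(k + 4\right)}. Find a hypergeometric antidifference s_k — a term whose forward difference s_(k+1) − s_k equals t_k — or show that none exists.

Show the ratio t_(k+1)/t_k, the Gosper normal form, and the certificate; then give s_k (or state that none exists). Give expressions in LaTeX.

s_k = \frac{2 k}{3 \left(k + 3\right)}

t_(k+1)/t_k = (k + 3)/(k + 5).
Normal form (A,B,C) = (k + 3, k + 5, 1).
Solve (k + 3)·f(k+1) − (k + 4)·f(k) = 1.
Degrees (1,1,0) ⇒ d ≤ 1.
Coefficient equations give f(k) = k/3.
Get s_k = R·t_k = 2*k/(3*(k + 3)) with R(k) = B(k−1)f(k)/C(k) = k*(k + 4)/3.
s_(k+1) − s_k = 2/(k**2 + 7*k + 12) = t_k.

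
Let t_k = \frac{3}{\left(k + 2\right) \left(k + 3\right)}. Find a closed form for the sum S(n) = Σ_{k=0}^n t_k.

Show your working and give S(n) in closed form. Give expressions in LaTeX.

S(n) = \frac{3 \left(n + 1\right)}{2 \left(n + 3\right)}

t_(k+1)/t_k = (k + 2)/(k + 4).
Gosper form: A/B · C(k+1)/C(k) with A=k + 2, B=k + 4, C=1.
Set up (k + 2)·f(k+1) − (k + 3)·f(k) − (1) = 0.
From deg A=1, deg B=1, deg C=0: d=1.
Solving with deg f ≤ 1: f(k) = k/2.
Then R = B(k−1)f/C = k*(k + 3)/2, so s_k = R(k)·t_k = 3*k/(2*(k + 2)).
s_(k+1) − s_k = 3/(k**2 + 5*k + 6) = t_k.
Σ_(k=0)^n t_k = s_(n+1) − s_(0) = (3*(n + 1)/(2*(n + 3))) − (0), i.e. 3*(n + 1)/(2*(n + 3)).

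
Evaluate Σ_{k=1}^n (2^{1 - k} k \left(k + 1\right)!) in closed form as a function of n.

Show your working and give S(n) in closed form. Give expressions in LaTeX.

Compute t_(k+1)/t_k: get (k + 1)*(k + 2)/(2*k).
Factor: A=k/2 + 1; B=1; C=k.
Need (k/2 + 1)·f(k+1) − (1)·f(k) = k.
Degrees (1,0,1) ⇒ d ≤ 0.
Solving with deg f ≤ 0: f(k) = 2.
R(k) = B(k−1)·f(k)/C(k) = 2/k; s_k = R·t_k = 2**(2 - k)*factorial(k + 1).
Check: Δs_k = 2**(1 - k)*k*factorial(k + 1). ✓
Evaluate: s_(n+1) = 2**(1 - n)*factorial(n + 2); subtract s_(1) = 4 ⇒ S(n) = -4 + 2*factorial(n + 2)/2**n.

S(n) = -4 + 2 \cdot 2^{- n} \left(n + 2\right)!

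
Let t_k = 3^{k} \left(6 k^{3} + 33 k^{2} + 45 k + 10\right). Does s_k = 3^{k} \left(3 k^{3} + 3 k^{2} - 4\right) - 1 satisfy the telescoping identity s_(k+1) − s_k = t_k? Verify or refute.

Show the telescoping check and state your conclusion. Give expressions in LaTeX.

Valid — Δs_k = t_k.

s_(k+1) = 3**(k + 1)*(3*(k + 1)**3 + 3*(k + 1)**2 - 4) - 1
s_(k+1) − s_k = 3**k*(6*k**3 + 33*k**2 + 45*k + 10)
(s_(k+1) − s_k) − t_k = 0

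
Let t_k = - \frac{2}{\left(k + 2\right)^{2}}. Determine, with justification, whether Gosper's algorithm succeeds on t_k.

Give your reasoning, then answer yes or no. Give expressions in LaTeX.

No; the coefficient equations for f are inconsistent.

Step 1: r(k) = (k + 2)**2/(k + 3)**2.
Normal form (A,B,C) = (k**2 + 4*k + 4, k**2 + 6*k + 9, 1).
Set up (k**2 + 4*k + 4)·f(k+1) − (k**2 + 4*k + 4)·f(k) − (1) = 0.
From deg A=2, deg B=2, deg C=0: d=0.
Put f(k) = c0: A·f(k+1) − B(k−1)·f(k) − C = -1; need -1 = 0 — inconsistent ⇒ no f, not summable.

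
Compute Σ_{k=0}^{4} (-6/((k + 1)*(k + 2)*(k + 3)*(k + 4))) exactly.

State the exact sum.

Σ = -55/168

r(k) = (k + 1)/(k + 5) after simplifying.
A = k + 1, B = k + 5, C = 1.
Key eq: (k + 1)·f(k+1) = (k + 4)·f(k) + (1).
Degrees (1,1,0) ⇒ d ≤ 3.
Solve for f: f(k) = k*(k**2 + 6*k + 11)/18 (degree 3 ≤ 3).
Certificate R = B(k−1)f/C = k*(k + 4)*(k**2 + 6*k + 11)/18 gives s_k = k*(-k**2 - 6*k - 11)/(3*(k + 1)*(k + 2)*(k + 3)).
Check: Δs_k = -6/(k**4 + 10*k**3 + 35*k**2 + 50*k + 24). ✓
Sum = s_(5) − s_(0); s_(5) = -55/168, s_(0) = 0 ⇒ -55/168.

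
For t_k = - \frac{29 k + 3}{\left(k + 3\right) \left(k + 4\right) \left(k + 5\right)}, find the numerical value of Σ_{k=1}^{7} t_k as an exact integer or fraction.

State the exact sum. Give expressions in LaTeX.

Σ = -1057/660

r(k) = (k + 3)*(29*k + 32)/((k + 6)*(29*k + 3)) after simplifying.
A = k + 3, B = k + 6, C = k + 3/29.
Key eq: (k + 3)·f(k+1) = (k + 5)·f(k) + (k + 3/29).
d = 2 from the (1,1,1) case.
Solving with deg f ≤ 2: f(k) = k*(15*k - 11)/116.
Then R = B(k−1)f/C = k*(k + 5)*(15*k - 11)/(4*(29*k + 3)), so s_k = R(k)·t_k = k*(11 - 15*k)/(4*(k + 3)*(k + 4)).
Δs = (-29*k - 3)/(k**3 + 12*k**2 + 47*k + 60), as required.
Σ_(k=1)^(7) t_k = s_(8) − s_(1) = -109/66 − (-1/20) = -1057/660.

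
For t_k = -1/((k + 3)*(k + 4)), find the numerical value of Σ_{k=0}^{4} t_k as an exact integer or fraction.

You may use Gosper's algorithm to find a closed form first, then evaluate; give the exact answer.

Compute t_(k+1)/t_k: get (k + 3)/(k + 5).
Gosper form: A/B · C(k+1)/C(k) with A=k + 3, B=k + 5, C=1.
Need (k + 3)·f(k+1) − (k + 4)·f(k) = 1.
Bound: deg f ≤ 1.
A polynomial solution: f(k) = k/3.
Certificate R = B(k−1)f/C = k*(k + 4)/3 gives s_k = -k/(3*k + 9).
Verify: -1/(k**2 + 7*k + 12) matches t_k.
Evaluate s at k=5 and k=0: -5/24 and 0; difference -5/24.

Σ = -5/24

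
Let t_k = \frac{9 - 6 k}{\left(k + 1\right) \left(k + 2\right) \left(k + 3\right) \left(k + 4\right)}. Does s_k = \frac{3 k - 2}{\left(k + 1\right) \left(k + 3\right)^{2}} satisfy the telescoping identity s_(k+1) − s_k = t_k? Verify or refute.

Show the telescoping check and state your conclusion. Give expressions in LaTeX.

s_(k+1) = (3*k + 1)/((k + 2)*(k + 4)**2)
s_(k+1) − s_k = ((2 - 3*k)*(k + 2)*(k + 4)**2 + (k + 1)*(k + 3)**2*(3*k + 1))/((k + 1)*(k + 2)*(k + 3)**2*(k + 4)**2)
(s_(k+1) − s_k) − t_k = (9*k**2 + 19*k - 35)/(k**6 + 17*k**5 + 117*k**4 + 415*k**3 + 794*k**2 + 768*k + 288)

Invalid: residual \frac{9 k^{2} + 19 k - 35}{k^{6} + 17 k^{5} + 117 k^{4} + 415 k^{3} + 794 k^{2} + 768 k + 288} ≠ 0.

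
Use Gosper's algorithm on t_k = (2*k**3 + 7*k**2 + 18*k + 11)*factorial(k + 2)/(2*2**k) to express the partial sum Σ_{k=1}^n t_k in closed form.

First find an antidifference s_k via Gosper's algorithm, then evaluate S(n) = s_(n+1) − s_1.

Compute t_(k+1)/t_k: get (2*k**4 + 19*k**3 + 77*k**2 + 152*k + 114)/(2*(2*k**3 + 7*k**2 + 18*k + 11)).
Normal form (A,B,C) = (k/2 + 3/2, 1, k**3 + 7*k**2/2 + 9*k + 11/2).
f must satisfy (k/2 + 3/2)·f(k+1) − (1)·f(k) = k**3 + 7*k**2/2 + 9*k + 11/2.
deg f ≤ 2 (via 1,0,3).
Solve for f: f(k) = 2*k**2 + k + 2 (degree 2 ≤ 2).
So s_k = (B(k−1)f/C)·t_k = (2*(2*k**2 + k + 2)/(2*k**3 + 7*k**2 + 18*k + 11))·t_k = (2*k**2 + k + 2)*factorial(k + 2)/2**k.
s_(k+1) − s_k = (2*k**3 + 7*k**2 + 18*k + 11)*factorial(k + 2)/(2*2**k) = t_k.
Telescope: S(n) = s_(n+1) − s_(1) = 2**(-n - 1)*(2*n**2 + 5*n + 5)*factorial(n + 3) − (15) = (-30*2**n + 2*n**5*factorial(n) + 17*n**4*factorial(n) + 57*n**3*factorial(n) + 97*n**2*factorial(n) + 85*n*factorial(n) + 30*factorial(n))/(2*2**n).

S(n) = (-30*2**n + 2*n**5*factorial(n) + 17*n**4*factorial(n) + 57*n**3*factorial(n) + 97*n**2*factorial(n) + 85*n*factorial(n) + 30*factorial(n))/(2*2**n)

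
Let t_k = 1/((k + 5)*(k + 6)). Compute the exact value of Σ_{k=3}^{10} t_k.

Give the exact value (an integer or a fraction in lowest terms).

r(k) = (k + 5)/(k + 7) after simplifying.
Normal form (A,B,C) = (k + 5, k + 7, 1).
Key eq: (k + 5)·f(k+1) = (k + 6)·f(k) + (1).
From deg A=1, deg B=1, deg C=0: d=1.
A polynomial solution: f(k) = k/5.
Then R = B(k−1)f/C = k*(k + 6)/5, so s_k = R(k)·t_k = k/(5*(k + 5)).
Check: Δs_k = 1/(k**2 + 11*k + 30). ✓
Telescoping: Σ = s_(11) − s_(3) = 11/80 − (3/40) = 1/16.

Σ = 1/16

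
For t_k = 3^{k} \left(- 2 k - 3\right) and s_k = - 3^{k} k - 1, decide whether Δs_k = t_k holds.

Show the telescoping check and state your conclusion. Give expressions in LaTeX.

s_(k+1) = -3*3**k*(k + 1) - 1
s_(k+1) − s_k = 3**k*(-2*k - 3)
(s_(k+1) − s_k) − t_k = 0

Valid — Δs_k = t_k.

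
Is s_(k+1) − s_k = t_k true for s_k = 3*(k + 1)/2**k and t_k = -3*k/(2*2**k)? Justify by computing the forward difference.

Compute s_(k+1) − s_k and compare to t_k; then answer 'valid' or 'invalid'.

s_(k+1) = 3*(k + 2)/(2*2**k)
s_(k+1) − s_k = -3*k/(2*2**k)
(s_(k+1) − s_k) − t_k = 0

valid (s_(k+1) − s_k reduces to t_k)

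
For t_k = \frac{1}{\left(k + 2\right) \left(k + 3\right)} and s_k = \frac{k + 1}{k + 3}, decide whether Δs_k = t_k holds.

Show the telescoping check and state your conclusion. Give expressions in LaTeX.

Invalid: residual \frac{k}{k^{3} + 9 k^{2} + 26 k + 24} ≠ 0.

s_(k+1) = (k + 2)/(k + 4)
s_(k+1) − s_k = 2/(k**2 + 7*k + 12)
(s_(k+1) − s_k) − t_k = k/(k**3 + 9*k**2 + 26*k + 24)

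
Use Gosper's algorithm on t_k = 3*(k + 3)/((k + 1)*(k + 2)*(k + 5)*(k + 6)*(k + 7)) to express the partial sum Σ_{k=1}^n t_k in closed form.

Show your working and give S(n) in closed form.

r(k) = (k + 1)*(k + 4)*(k + 5)/((k + 3)**2*(k + 8)) after simplifying.
Gosper form: A/B · C(k+1)/C(k) with A=k + 1, B=k + 8, C=k**3 + 10*k**2 + 33*k + 36.
Key eq: (k + 1)·f(k+1) = (k + 7)·f(k) + (k**3 + 10*k**2 + 33*k + 36).
Degrees (1,1,3) ⇒ d ≤ 6.
Solve for f: f(k) = k*(k + 2)*(k + 3)*(k + 4)*(k**2 + 12*k + 41)/90 (degree 6 ≤ 6).
R(k) = B(k−1)·f(k)/C(k) = k*(k + 2)*(k + 7)*(k**2 + 12*k + 41)/(90*(k + 3)); s_k = R·t_k = k*(k**2 + 12*k + 41)/(30*(k**3 + 12*k**2 + 41*k + 30)).
s_(k+1) − s_k = 3*(k + 3)/(k**5 + 21*k**4 + 163*k**3 + 567*k**2 + 844*k + 420) = t_k.
Evaluate: s_(n+1) = (n**3 + 15*n**2 + 68*n + 54)/(30*(n**3 + 15*n**2 + 68*n + 84)); subtract s_(1) = 3/140 ⇒ S(n) = n*(n**2 + 15*n + 68)/(84*(n**3 + 15*n**2 + 68*n + 84)).

S(n) = n*(n**2 + 15*n + 68)/(84*(n**3 + 15*n**2 + 68*n + 84))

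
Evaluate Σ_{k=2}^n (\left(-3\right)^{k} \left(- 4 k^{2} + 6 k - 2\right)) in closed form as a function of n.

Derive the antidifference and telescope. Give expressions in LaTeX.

r(k) = 3*k*(-2*k - 1)/(2*k**2 - 3*k + 1) after simplifying.
Normal form (A,B,C) = (-3, 1, k**2 - 3*k/2 + 1/2).
Need (-3)·f(k+1) − (1)·f(k) = k**2 - 3*k/2 + 1/2.
From deg A=0, deg B=0, deg C=2: d=2.
Solve for f: f(k) = -(k - 2)*(k - 1)/4 (degree 2 ≤ 2).
R(k) = B(k−1)·f(k)/C(k) = -(k - 2)/(2*(2*k - 1)); s_k = R·t_k = (-3)**k*(k**2 - 3*k + 2).
s_(k+1) − s_k = (-3)**k*(-4*k**2 + 6*k - 2) = t_k.
Telescope: S(n) = s_(n+1) − s_(2) = 3*(-3)**n*n*(1 - n) − (0) = 3*(-3)**n*n*(1 - n).

S(n) = 3 \left(-3\right)^{n} n \left(1 - n\right)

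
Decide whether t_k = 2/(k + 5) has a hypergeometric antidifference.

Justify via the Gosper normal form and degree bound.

No — t_k has no hypergeometric antidifference.

Compute t_(k+1)/t_k: get (k + 5)/(k + 6).
Gosper form: A/B · C(k+1)/C(k) with A=k + 5, B=k + 6, C=1.
Key eq: (k + 5)·f(k+1) = (k + 5)·f(k) + (1).
d = 0 from the (1,1,0) case.
f = c0 ⇒ A·f(k+1) − B(k−1)·f(k) − C = -1. The system {-1 = 0} is inconsistent; no antidifference.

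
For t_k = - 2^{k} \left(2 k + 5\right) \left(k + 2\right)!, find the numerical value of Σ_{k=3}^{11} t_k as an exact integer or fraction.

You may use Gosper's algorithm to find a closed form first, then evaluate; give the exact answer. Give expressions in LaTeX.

Σ = -357082280754240

t_(k+1)/t_k = 2*(k + 3)*(2*k + 7)/(2*k + 5).
A = 2*k + 6, B = 1, C = k + 5/2.
Key eq: (2*k + 6)·f(k+1) = (1)·f(k) + (k + 5/2).
Degrees (1,0,1) ⇒ d ≤ 0.
Solving with deg f ≤ 0: f(k) = 1/2.
Get s_k = R·t_k = -2**k*factorial(k + 2) with R(k) = B(k−1)f(k)/C(k) = 1/(2*k + 5).
s_(k+1) − s_k = -2**k*(2*k + 5)*factorial(k + 2) = t_k.
Evaluate s at k=12 and k=3: -357082280755200 and -960; difference -357082280754240.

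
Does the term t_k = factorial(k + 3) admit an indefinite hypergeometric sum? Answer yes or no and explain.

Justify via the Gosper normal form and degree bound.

No — key equation has no polynomial f.

t_(k+1)/t_k = k + 4.
Take A(k)=k + 4, B(k)=1, C(k)=1.
Need (k + 4)·f(k+1) − (1)·f(k) = 1.
From deg A=1, deg B=0, deg C=0: d=-1.
deg f ≤ -1 is impossible — no certificate.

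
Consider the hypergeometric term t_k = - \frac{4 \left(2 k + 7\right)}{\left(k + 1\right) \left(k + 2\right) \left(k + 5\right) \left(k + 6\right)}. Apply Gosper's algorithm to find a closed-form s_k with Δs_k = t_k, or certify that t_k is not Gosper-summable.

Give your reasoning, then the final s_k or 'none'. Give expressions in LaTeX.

s_k = \frac{4 k \left(- k - 6\right)}{5 \left(k^{2} + 6 k + 5\right)}

The ratio is (k + 1)*(k + 5)*(2*k + 9)/((k + 3)*(k + 7)*(2*k + 7)).
Normal form (A,B,C) = (k + 1, k + 7, k**3 + 21*k**2/2 + 73*k/2 + 42).
Key eq: (k + 1)·f(k+1) = (k + 6)·f(k) + (k**3 + 21*k**2/2 + 73*k/2 + 42).
From deg A=1, deg B=1, deg C=3: d=5.
Solve for f: f(k) = k*(k + 2)*(k + 3)*(k + 4)*(k + 6)/10 (degree 5 ≤ 5).
So s_k = (B(k−1)f/C)·t_k = (k*(k + 2)*(k + 6)**2/(5*(2*k + 7)))·t_k = 4*k*(-k - 6)/(5*(k**2 + 6*k + 5)).
s_(k+1) − s_k = 4*(-2*k - 7)/(k**4 + 14*k**3 + 65*k**2 + 112*k + 60) = t_k.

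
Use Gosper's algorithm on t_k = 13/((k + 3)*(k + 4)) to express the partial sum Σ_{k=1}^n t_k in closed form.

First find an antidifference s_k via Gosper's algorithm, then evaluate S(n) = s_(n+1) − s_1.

r(k) = (k + 3)/(k + 5) after simplifying.
Take A(k)=k + 3, B(k)=k + 5, C(k)=1.
Need (k + 3)·f(k+1) − (k + 4)·f(k) = 1.
d = 1 from the (1,1,0) case.
Solve for f: f(k) = k/3 (degree 1 ≤ 1).
Then R = B(k−1)f/C = k*(k + 4)/3, so s_k = R(k)·t_k = 13*k/(3*(k + 3)).
Verify: 13/(k**2 + 7*k + 12) matches t_k.
Telescope: S(n) = s_(n+1) − s_(1) = 13*(n + 1)/(3*(n + 4)) − (13/12) = 13*n/(4*(n + 4)).

S(n) = 13*n/(4*(n + 4))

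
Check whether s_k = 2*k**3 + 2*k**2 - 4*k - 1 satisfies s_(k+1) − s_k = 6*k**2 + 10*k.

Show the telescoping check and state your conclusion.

s_(k+1) = 2*k**3 + 8*k**2 + 6*k - 1
s_(k+1) − s_k = 2*k*(3*k + 5)
(s_(k+1) − s_k) − t_k = 0

Valid — Δs_k = t_k.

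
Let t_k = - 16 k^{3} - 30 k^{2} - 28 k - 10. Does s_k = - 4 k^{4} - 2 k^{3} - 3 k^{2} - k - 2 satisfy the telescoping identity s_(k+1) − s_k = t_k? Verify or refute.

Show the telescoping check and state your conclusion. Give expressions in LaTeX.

valid (s_(k+1) − s_k reduces to t_k)

s_(k+1) = -4*k**4 - 18*k**3 - 33*k**2 - 29*k - 12
s_(k+1) − s_k = -16*k**3 - 30*k**2 - 28*k - 10
(s_(k+1) − s_k) − t_k = 0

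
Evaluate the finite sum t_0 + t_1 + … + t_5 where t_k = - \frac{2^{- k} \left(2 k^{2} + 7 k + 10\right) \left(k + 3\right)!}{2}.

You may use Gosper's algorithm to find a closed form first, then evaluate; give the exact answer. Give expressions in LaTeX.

Σ = -73704

Step 1: r(k) = (k + 4)*(7*k + 2*(k + 1)**2 + 17)/(2*(2*k**2 + 7*k + 10)).
Take A(k)=k/2 + 2, B(k)=1, C(k)=k**2 + 7*k/2 + 5.
Need (k/2 + 2)·f(k+1) − (1)·f(k) = k**2 + 7*k/2 + 5.
Degrees (1,0,2) ⇒ d ≤ 1.
A polynomial solution: f(k) = 2*k + 1.
R(k) = B(k−1)·f(k)/C(k) = 2*(2*k + 1)/(2*k**2 + 7*k + 10); s_k = R·t_k = -(2*k + 1)*factorial(k + 3)/2**k.
Check: Δs_k = -(2*k**2 + 7*k + 10)*factorial(k + 3)/(2*2**k). ✓
Σ_(k=0)^(5) t_k = s_(6) − s_(0) = -73710 − (-6) = -73704.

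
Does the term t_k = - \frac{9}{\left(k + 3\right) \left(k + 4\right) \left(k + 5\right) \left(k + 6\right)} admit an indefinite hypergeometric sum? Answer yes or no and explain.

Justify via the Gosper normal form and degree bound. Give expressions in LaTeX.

r(k) = (k + 3)/(k + 7) after simplifying.
So A=k + 3 and B=k + 7, with C=1.
Set up (k + 3)·f(k+1) − (k + 6)·f(k) − (1) = 0.
Degrees (1,1,0) ⇒ d ≤ 3.
Match coefficients ⇒ f(k) = k*(k**2 + 12*k + 47)/180.
Then R = B(k−1)f/C = k*(k + 6)*(k**2 + 12*k + 47)/180, so s_k = R(k)·t_k = k*(-k**2 - 12*k - 47)/(20*(k + 3)*(k + 4)*(k + 5)).
Δs = -9/(k**4 + 18*k**3 + 119*k**2 + 342*k + 360), as required.

Yes. s_k = \frac{k \left(- k^{2} - 12 k - 47\right)}{20 \left(k + 3\right) \left(k + 4\right) \left(k + 5\right)}.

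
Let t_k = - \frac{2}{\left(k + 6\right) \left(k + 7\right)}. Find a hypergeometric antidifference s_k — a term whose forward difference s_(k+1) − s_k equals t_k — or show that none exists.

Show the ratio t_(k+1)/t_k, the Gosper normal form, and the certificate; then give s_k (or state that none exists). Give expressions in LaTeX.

s_k = - \frac{k}{3 k + 18}

Step 1: r(k) = (k + 6)/(k + 8).
A = k + 6, B = k + 8, C = 1.
Set up (k + 6)·f(k+1) − (k + 7)·f(k) − (1) = 0.
From deg A=1, deg B=1, deg C=0: d=1.
Coefficient equations give f(k) = k/6.
Then R = B(k−1)f/C = k*(k + 7)/6, so s_k = R(k)·t_k = -k/(3*k + 18).
Δs = -2/(k**2 + 13*k + 42), as required.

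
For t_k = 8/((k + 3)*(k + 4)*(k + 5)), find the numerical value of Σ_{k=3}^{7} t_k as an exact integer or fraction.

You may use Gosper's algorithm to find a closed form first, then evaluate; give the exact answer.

Σ = 5/77

Step 1: r(k) = (k + 3)/(k + 6).
Take A(k)=k + 3, B(k)=k + 6, C(k)=1.
Need (k + 3)·f(k+1) − (k + 5)·f(k) = 1.
From deg A=1, deg B=1, deg C=0: d=2.
Coefficient equations give f(k) = k*(k + 7)/24.
R(k) = B(k−1)·f(k)/C(k) = k*(k + 5)*(k + 7)/24; s_k = R·t_k = k*(k + 7)/(3*(k + 3)*(k + 4)).
Verify: 8/(k**3 + 12*k**2 + 47*k + 60) matches t_k.
Telescoping: Σ = s_(8) − s_(3) = 10/33 − (5/21) = 5/77.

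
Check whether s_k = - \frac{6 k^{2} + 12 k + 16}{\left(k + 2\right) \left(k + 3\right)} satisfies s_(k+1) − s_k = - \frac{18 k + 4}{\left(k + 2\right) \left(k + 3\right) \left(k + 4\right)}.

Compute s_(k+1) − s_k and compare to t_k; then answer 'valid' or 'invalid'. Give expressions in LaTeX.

Valid — Δs_k = t_k.

s_(k+1) = 2*(-6*k - 3*(k + 1)**2 - 14)/((k + 3)*(k + 4))
s_(k+1) − s_k = 2*(-9*k - 2)/(k**3 + 9*k**2 + 26*k + 24)
(s_(k+1) − s_k) − t_k = 0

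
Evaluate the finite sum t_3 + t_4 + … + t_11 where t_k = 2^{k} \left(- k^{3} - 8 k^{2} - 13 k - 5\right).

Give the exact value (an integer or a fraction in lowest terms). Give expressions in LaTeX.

The ratio is 2*(k**3 + 11*k**2 + 32*k + 27)/(k**3 + 8*k**2 + 13*k + 5).
Take A(k)=2, B(k)=1, C(k)=k**3 + 8*k**2 + 13*k + 5.
Set up (2)·f(k+1) − (1)·f(k) − (k**3 + 8*k**2 + 13*k + 5) = 0.
d = 3 from the (0,0,3) case.
A polynomial solution: f(k) = k**3 + 2*k**2 - k + 1.
So s_k = (B(k−1)f/C)·t_k = ((k**3 + 2*k**2 - k + 1)/(k**3 + 8*k**2 + 13*k + 5))·t_k = 2**k*(-k**3 - 2*k**2 + k - 1).
s_(k+1) − s_k = 2**k*(-k**3 - 8*k**2 - 13*k - 5) = t_k.
Sum = s_(12) − s_(3); s_(12) = -8212480, s_(3) = -344 ⇒ -8212136.

Σ = -8212136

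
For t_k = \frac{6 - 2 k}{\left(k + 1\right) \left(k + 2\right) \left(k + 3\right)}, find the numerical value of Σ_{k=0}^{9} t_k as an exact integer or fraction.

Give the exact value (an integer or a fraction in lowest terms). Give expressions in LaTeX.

Σ = 25/22

Ratio r(k) = (k - 2)*(k + 1)/((k - 3)*(k + 4)).
So A=k + 1 and B=k + 4, with C=k - 3.
Need (k + 1)·f(k+1) − (k + 3)·f(k) = k - 3.
d = 2 from the (1,1,1) case.
A polynomial solution: f(k) = -k*(k + 5)/2.
So s_k = (B(k−1)f/C)·t_k = (-k*(k + 3)*(k + 5)/(2*(k - 3)))·t_k = k*(k + 5)/((k + 1)*(k + 2)).
Δs = 2*(3 - k)/(k**3 + 6*k**2 + 11*k + 6), as required.
Telescoping: Σ = s_(10) − s_(0) = 25/22 − (0) = 25/22.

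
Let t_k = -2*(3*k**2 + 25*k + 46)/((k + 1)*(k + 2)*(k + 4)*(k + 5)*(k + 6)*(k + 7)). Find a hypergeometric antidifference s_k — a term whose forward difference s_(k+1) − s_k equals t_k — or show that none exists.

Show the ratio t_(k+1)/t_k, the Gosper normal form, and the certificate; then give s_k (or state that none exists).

s_k = k*(-k**2 - 11*k - 34)/(12*(k**3 + 11*k**2 + 34*k + 24))

The ratio is (k + 1)*(k + 4)*(25*k + 3*(k + 1)**2 + 71)/((k + 3)*(k + 8)*(3*k**2 + 25*k + 46)).
Normal form (A,B,C) = (k + 1, k + 8, k**3 + 34*k**2/3 + 121*k/3 + 46).
Need (k + 1)·f(k+1) − (k + 7)·f(k) = k**3 + 34*k**2/3 + 121*k/3 + 46.
From deg A=1, deg B=1, deg C=3: d=6.
Match coefficients ⇒ f(k) = k*(k + 2)*(k + 3)*(k + 5)*(k**2 + 11*k + 34)/72.
R(k) = B(k−1)·f(k)/C(k) = k*(k + 2)*(k + 5)*(k + 7)*(k**2 + 11*k + 34)/(24*(3*k**2 + 25*k + 46)); s_k = R·t_k = k*(-k**2 - 11*k - 34)/(12*(k**3 + 11*k**2 + 34*k + 24)).
Verify: 2*(-3*k**2 - 25*k - 46)/(k**6 + 25*k**5 + 247*k**4 + 1219*k**3 + 3112*k**2 + 3796*k + 1680) matches t_k.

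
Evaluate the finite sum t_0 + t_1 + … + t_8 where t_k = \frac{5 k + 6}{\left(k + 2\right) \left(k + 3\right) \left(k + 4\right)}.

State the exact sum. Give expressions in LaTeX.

Step 1: r(k) = (k + 2)*(5*k + 11)/((k + 5)*(5*k + 6)).
Factor: A=k + 2; B=k + 5; C=k + 6/5.
Need (k + 2)·f(k+1) − (k + 4)·f(k) = k + 6/5.
From deg A=1, deg B=1, deg C=1: d=2.
A polynomial solution: f(k) = k*(4*k + 5)/15.
Certificate R = B(k−1)f/C = k*(k + 4)*(4*k + 5)/(3*(5*k + 6)) gives s_k = k*(4*k + 5)/(3*(k + 2)*(k + 3)).
s_(k+1) − s_k = (5*k + 6)/(k**3 + 9*k**2 + 26*k + 24) = t_k.
Sum = s_(9) − s_(0); s_(9) = 41/44, s_(0) = 0 ⇒ 41/44.

Σ = 41/44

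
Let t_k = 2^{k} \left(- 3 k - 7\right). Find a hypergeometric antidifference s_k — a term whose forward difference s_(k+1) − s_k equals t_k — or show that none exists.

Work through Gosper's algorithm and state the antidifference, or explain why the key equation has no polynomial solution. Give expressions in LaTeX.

Step 1: r(k) = 2*(3*k + 10)/(3*k + 7).
Factor: A=2; B=1; C=k + 7/3.
f must satisfy (2)·f(k+1) − (1)·f(k) = k + 7/3.
Bound: deg f ≤ 1.
Solve for f: f(k) = (3*k + 1)/3 (degree 1 ≤ 1).
So s_k = (B(k−1)f/C)·t_k = ((3*k + 1)/(3*k + 7))·t_k = 2**k*(-3*k - 1).
s_(k+1) − s_k = 2**k*(-3*k - 7) = t_k.

s_k = 2^{k} \left(- 3 k - 1\right)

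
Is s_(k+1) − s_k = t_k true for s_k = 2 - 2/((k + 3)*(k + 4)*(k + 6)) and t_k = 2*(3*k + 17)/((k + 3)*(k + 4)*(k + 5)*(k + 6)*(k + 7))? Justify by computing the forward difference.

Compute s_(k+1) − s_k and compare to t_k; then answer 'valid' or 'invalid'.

valid; difference matches t_k

s_(k+1) = 2 - 2/((k + 4)*(k + 5)*(k + 7))
s_(k+1) − s_k = 2*(3*k + 17)/(k**5 + 25*k**4 + 245*k**3 + 1175*k**2 + 2754*k + 2520)
(s_(k+1) − s_k) − t_k = 0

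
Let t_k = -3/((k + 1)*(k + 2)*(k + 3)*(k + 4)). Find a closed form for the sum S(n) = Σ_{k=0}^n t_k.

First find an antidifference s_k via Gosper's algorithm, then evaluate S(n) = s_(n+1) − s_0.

The ratio is (k + 1)/(k + 5).
So A=k + 1 and B=k + 5, with C=1.
f must satisfy (k + 1)·f(k+1) − (k + 4)·f(k) = 1.
Degrees (1,1,0) ⇒ d ≤ 3.
Match coefficients ⇒ f(k) = k*(k**2 + 6*k + 11)/18.
Certificate R = B(k−1)f/C = k*(k + 4)*(k**2 + 6*k + 11)/18 gives s_k = k*(-k**2 - 6*k - 11)/(6*(k + 1)*(k + 2)*(k + 3)).
s_(k+1) − s_k = -3/(k**4 + 10*k**3 + 35*k**2 + 50*k + 24) = t_k.
Telescope: S(n) = s_(n+1) − s_(0) = (-n**3 - 9*n**2 - 26*n - 18)/(6*(n**3 + 9*n**2 + 26*n + 24)) − (0) = (-n**3 - 9*n**2 - 26*n - 18)/(6*(n**3 + 9*n**2 + 26*n + 24)).

S(n) = (-n**3 - 9*n**2 - 26*n - 18)/(6*(n**3 + 9*n**2 + 26*n + 24))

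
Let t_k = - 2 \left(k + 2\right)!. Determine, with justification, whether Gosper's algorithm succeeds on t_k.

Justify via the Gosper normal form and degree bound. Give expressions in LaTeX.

t_(k+1)/t_k = k + 3.
Gosper form: A/B · C(k+1)/C(k) with A=k + 3, B=1, C=1.
Set up (k + 3)·f(k+1) − (1)·f(k) − (1) = 0.
From deg A=1, deg B=0, deg C=0: d=-1.
Negative degree bound (-1): no f exists, t_k not Gosper-summable.

No; the degree bound rules out any f.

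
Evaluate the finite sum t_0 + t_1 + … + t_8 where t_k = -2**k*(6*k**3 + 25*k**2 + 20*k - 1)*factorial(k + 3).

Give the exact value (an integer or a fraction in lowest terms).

Σ = -51011754393594

Compute t_(k+1)/t_k: get 2*(6*k**4 + 67*k**3 + 260*k**2 + 402*k + 200)/(6*k**3 + 25*k**2 + 20*k - 1).
So A=2*k + 8 and B=1, with C=k**3 + 25*k**2/6 + 10*k/3 - 1/6.
Need (2*k + 8)·f(k+1) − (1)·f(k) = k**3 + 25*k**2/6 + 10*k/3 - 1/6.
d = 2 from the (1,0,3) case.
A polynomial solution: f(k) = (k - 1)*(3*k - 1)/6.
Get s_k = R·t_k = -2**k*(k - 1)*(3*k - 1)*factorial(k + 3) with R(k) = B(k−1)f(k)/C(k) = (k - 1)*(3*k - 1)/(6*k**3 + 25*k**2 + 20*k - 1).
Verify: -2**k*(6*k**3 + 25*k**2 + 20*k - 1)*factorial(k + 3) matches t_k.
Σ_(k=0)^(8) t_k = s_(9) − s_(0) = -51011754393600 − (-6) = -51011754393594.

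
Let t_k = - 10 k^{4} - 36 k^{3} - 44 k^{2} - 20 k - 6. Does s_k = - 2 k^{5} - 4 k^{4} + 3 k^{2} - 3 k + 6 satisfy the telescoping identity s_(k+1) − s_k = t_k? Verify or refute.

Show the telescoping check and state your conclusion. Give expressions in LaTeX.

Valid: the claim telescopes to t_k.

s_(k+1) = k*(-2*k**4 - 14*k**3 - 36*k**2 - 41*k - 23)
s_(k+1) − s_k = -10*k**4 - 36*k**3 - 44*k**2 - 20*k - 6
(s_(k+1) − s_k) − t_k = 0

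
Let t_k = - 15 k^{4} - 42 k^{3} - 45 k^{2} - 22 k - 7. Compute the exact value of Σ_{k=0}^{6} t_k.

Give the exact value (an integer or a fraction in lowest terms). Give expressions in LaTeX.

Σ = -57253

Compute t_(k+1)/t_k: get (15*k**4 + 102*k**3 + 261*k**2 + 298*k + 131)/(15*k**4 + 42*k**3 + 45*k**2 + 22*k + 7).
Normal form (A,B,C) = (1, 1, k**4 + 14*k**3/5 + 3*k**2 + 22*k/15 + 7/15).
f must satisfy (1)·f(k+1) − (1)·f(k) = k**4 + 14*k**3/5 + 3*k**2 + 22*k/15 + 7/15.
From deg A=0, deg B=0, deg C=4: d=5.
A polynomial solution: f(k) = k*(3*k**4 + 3*k**3 - k**2 - k + 3)/15.
Then R = B(k−1)f/C = k*(3*k**4 + 3*k**3 - k**2 - k + 3)/(15*k**4 + 42*k**3 + 45*k**2 + 22*k + 7), so s_k = R(k)·t_k = k*(-3*k**4 - 3*k**3 + k**2 + k - 3).
Verify: -15*k**4 - 42*k**3 - 45*k**2 - 22*k - 7 matches t_k.
Sum = s_(7) − s_(0); s_(7) = -57253, s_(0) = 0 ⇒ -57253.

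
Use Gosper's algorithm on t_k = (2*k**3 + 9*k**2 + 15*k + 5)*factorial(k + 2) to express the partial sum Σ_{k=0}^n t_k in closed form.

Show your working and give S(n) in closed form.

S(n) = 2*n**2*factorial(n + 3) + 5*n*factorial(n + 3) + factorial(n + 3) + 4

t_(k+1)/t_k = (2*k**4 + 21*k**3 + 84*k**2 + 148*k + 93)/(2*k**3 + 9*k**2 + 15*k + 5).
Normal form (A,B,C) = (k + 3, 1, k**3 + 9*k**2/2 + 15*k/2 + 5/2).
Key eq: (k + 3)·f(k+1) = (1)·f(k) + (k**3 + 9*k**2/2 + 15*k/2 + 5/2).
Degrees (1,0,3) ⇒ d ≤ 2.
A polynomial solution: f(k) = (2*k**2 + k - 2)/2.
Get s_k = R·t_k = (2*k**2 + k - 2)*factorial(k + 2) with R(k) = B(k−1)f(k)/C(k) = (2*k**2 + k - 2)/(2*k**3 + 9*k**2 + 15*k + 5).
Δs = (2*k**3 + 9*k**2 + 15*k + 5)*factorial(k + 2), as required.
Σ_(k=0)^n t_k = s_(n+1) − s_(0) = ((2*n**2 + 5*n + 1)*factorial(n + 3)) − (-4), i.e. 2*n**2*factorial(n + 3) + 5*n*factorial(n + 3) + factorial(n + 3) + 4.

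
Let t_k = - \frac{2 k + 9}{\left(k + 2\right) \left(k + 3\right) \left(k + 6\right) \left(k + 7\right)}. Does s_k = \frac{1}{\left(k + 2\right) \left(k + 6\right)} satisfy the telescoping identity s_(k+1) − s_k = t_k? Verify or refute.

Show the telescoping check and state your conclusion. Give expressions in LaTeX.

s_(k+1) = 1/((k + 3)*(k + 7))
s_(k+1) − s_k = (-2*k - 9)/(k**4 + 18*k**3 + 113*k**2 + 288*k + 252)
(s_(k+1) − s_k) − t_k = 0

Valid: the claim telescopes to t_k.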